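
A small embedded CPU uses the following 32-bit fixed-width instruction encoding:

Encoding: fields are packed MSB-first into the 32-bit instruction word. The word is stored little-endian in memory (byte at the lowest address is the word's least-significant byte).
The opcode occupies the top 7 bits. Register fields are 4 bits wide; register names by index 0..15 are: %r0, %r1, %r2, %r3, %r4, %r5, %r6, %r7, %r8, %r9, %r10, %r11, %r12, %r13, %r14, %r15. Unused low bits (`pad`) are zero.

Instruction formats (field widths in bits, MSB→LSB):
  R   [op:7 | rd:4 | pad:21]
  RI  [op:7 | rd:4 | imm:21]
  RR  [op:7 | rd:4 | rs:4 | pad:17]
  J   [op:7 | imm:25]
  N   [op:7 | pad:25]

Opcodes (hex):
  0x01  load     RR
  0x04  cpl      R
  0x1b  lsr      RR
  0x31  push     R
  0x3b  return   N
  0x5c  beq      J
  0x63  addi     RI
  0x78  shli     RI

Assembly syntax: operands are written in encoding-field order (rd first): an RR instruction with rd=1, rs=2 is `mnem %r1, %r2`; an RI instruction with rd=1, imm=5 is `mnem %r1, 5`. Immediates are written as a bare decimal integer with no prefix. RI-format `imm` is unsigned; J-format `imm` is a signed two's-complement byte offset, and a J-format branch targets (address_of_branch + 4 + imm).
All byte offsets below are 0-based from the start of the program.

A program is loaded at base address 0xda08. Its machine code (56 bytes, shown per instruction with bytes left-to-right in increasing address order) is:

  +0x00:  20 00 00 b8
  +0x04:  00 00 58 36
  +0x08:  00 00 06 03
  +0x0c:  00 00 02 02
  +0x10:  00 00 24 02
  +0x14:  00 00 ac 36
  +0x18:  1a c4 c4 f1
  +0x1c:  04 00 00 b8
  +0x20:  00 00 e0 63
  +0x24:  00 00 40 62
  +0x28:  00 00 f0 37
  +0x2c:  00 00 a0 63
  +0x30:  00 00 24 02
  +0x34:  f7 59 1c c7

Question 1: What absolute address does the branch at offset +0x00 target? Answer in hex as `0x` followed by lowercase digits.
+0x00: 20 00 00 b8 ⇒ word 0xb8000020 (little)
  op=0xb8000020>>25=0x5c ⇒ beq (J)
  [24:0] imm=32 = 32
  target = base 0xda08 + off 0x00 + 4 + imm 32 = 0xda2c

0xda2c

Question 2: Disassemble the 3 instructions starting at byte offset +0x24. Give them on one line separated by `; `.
@+24  little-endian(00 00 40 62) = 0x62400000
  op=0x62400000>>25=0x31 ⇒ push (R)
  [24:21] rd=2 = %r2
@+28  little-endian(00 00 f0 37) = 0x37f00000
  op=0x37f00000>>25=0x1b ⇒ lsr (RR)
  [24:21] rd=15 = %r15
  [20:17] rs=8 = %r8
@+2c  little-endian(00 00 a0 63) = 0x63a00000
  op=0x63a00000>>25=0x31 ⇒ push (R)
  [24:21] rd=13 = %r13

push %r2; lsr %r15, %r8; push %r13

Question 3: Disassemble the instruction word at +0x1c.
beq 4

[1c] 04 00 00 b8 → 0xb8000004
  opcode bits[31:25]=0x5c: beq/J
  imm: (w>>0)&0x1ffffff=0x4 → 4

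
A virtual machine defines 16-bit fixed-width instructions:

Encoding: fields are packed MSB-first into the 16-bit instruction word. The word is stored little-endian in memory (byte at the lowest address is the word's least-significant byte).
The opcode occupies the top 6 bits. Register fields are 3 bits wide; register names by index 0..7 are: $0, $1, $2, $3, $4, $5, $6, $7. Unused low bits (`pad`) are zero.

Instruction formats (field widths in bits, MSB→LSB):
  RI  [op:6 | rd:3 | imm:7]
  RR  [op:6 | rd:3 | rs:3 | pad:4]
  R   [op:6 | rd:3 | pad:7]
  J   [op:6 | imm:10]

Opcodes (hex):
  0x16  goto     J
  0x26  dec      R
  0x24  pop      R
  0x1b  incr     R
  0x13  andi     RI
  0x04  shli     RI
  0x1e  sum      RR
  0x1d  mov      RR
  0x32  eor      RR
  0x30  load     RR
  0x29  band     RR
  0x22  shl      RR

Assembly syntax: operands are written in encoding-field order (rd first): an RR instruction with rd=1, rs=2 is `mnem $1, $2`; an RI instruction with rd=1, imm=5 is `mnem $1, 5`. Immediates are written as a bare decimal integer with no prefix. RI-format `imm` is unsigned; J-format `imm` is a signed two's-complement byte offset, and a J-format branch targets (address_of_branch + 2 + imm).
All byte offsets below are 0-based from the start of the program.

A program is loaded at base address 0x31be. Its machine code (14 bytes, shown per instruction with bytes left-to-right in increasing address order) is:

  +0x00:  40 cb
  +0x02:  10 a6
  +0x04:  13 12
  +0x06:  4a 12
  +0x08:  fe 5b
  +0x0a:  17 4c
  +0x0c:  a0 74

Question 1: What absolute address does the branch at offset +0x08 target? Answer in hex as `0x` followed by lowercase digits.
0x31c6

+0x08: fe 5b ⇒ word 0x5bfe (little)
  opcode bits[15:10]=0x16: goto/J
  [9:0] imm=1022 (s10→-2) = -2
  target = base 0x31be + off 0x08 + 2 + imm -2 = 0x31c6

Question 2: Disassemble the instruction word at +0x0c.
mov $1, $2

+0x0c: a0 74 ⇒ word 0x74a0 (little)
  top 6b → 0x1d → mov [RR]
  [9:7] rd=1 = $1
  [6:4] rs=2 = $2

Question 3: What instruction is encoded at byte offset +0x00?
off 0x00: read 40 cb as little → 0xcb40
  top 6b → 0x32 → eor [RR]
  rd: (w>>7)&0x7=0x6 → $6
  rs: (w>>4)&0x7=0x4 → $4

eor $6, $4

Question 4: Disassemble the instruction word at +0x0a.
andi $0, 23

+0x0a: 17 4c ⇒ word 0x4c17 (little)
  op=0x4c17>>10=0x13 ⇒ andi (RI)
  [9:7] rd=0 = $0
  [6:0] imm=23 = 23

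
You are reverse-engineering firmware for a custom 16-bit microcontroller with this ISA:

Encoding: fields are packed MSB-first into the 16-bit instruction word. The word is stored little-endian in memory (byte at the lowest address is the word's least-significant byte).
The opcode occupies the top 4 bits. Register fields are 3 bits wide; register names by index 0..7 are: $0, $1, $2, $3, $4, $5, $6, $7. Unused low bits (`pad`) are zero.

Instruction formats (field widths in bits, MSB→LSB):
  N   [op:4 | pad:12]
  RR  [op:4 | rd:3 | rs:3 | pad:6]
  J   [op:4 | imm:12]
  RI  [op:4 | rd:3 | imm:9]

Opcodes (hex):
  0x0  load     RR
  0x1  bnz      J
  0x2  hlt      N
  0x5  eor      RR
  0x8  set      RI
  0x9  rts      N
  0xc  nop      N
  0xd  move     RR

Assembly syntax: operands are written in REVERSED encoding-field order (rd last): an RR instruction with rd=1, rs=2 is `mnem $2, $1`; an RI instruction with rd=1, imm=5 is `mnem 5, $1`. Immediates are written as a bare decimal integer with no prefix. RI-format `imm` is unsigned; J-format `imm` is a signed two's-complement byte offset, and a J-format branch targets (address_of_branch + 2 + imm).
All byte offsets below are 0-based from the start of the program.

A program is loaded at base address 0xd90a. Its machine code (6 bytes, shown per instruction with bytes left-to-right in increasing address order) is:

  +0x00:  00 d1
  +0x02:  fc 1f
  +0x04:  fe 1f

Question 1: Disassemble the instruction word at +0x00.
off 0x00: read 00 d1 as little → 0xd100
  opcode bits[15:12]=0xd: move/RR
  rd@[11:9]=0x0 ⇒ $0
  rs@[8:6]=0x4 ⇒ $4

move $4, $0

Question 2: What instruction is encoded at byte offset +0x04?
[04] fe 1f → 0x1ffe
  opcode bits[15:12]=0x1: bnz/J
  [11:0] imm=4094 (s12→-2) = -2

bnz -2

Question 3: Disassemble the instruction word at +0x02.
off 0x02: read fc 1f as little → 0x1ffc
  op=0x1ffc>>12=0x1 ⇒ bnz (J)
  [11:0] imm=4092 (s12→-4) = -4

bnz -4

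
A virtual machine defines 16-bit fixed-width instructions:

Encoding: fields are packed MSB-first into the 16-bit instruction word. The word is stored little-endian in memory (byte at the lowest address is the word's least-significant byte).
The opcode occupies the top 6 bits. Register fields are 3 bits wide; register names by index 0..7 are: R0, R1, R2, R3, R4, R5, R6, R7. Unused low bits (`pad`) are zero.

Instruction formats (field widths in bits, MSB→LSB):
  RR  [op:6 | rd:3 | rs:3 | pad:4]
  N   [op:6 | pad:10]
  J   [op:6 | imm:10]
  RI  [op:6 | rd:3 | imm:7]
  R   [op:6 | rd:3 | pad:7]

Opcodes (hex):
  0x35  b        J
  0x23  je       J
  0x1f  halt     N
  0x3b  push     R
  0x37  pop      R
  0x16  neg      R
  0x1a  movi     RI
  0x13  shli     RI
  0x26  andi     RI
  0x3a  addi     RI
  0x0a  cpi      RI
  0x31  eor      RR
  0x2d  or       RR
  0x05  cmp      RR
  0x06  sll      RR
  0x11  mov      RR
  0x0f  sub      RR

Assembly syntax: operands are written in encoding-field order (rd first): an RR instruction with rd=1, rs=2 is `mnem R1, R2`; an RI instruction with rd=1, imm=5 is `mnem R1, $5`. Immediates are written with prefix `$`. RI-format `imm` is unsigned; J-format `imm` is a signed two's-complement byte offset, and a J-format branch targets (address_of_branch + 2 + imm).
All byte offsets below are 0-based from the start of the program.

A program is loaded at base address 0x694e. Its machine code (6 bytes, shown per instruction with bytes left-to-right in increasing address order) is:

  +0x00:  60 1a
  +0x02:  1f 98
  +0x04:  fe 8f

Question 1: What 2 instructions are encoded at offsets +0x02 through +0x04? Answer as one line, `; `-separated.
andi R0, $31; je $-2

[02] 1f 98 → 0x981f
  opcode bits[15:10]=0x26: andi/RI
  [9:7] rd=0 = R0
  [6:0] imm=31 = $31
[04] fe 8f → 0x8ffe
  opcode bits[15:10]=0x23: je/J
  [9:0] imm=1022 (s10→-2) = $-2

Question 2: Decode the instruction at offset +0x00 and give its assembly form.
+0x00: 60 1a ⇒ word 0x1a60 (little)
  op=0x1a60>>10=0x6 ⇒ sll (RR)
  [9:7] rd=4 = R4
  [6:4] rs=6 = R6

sll R4, R6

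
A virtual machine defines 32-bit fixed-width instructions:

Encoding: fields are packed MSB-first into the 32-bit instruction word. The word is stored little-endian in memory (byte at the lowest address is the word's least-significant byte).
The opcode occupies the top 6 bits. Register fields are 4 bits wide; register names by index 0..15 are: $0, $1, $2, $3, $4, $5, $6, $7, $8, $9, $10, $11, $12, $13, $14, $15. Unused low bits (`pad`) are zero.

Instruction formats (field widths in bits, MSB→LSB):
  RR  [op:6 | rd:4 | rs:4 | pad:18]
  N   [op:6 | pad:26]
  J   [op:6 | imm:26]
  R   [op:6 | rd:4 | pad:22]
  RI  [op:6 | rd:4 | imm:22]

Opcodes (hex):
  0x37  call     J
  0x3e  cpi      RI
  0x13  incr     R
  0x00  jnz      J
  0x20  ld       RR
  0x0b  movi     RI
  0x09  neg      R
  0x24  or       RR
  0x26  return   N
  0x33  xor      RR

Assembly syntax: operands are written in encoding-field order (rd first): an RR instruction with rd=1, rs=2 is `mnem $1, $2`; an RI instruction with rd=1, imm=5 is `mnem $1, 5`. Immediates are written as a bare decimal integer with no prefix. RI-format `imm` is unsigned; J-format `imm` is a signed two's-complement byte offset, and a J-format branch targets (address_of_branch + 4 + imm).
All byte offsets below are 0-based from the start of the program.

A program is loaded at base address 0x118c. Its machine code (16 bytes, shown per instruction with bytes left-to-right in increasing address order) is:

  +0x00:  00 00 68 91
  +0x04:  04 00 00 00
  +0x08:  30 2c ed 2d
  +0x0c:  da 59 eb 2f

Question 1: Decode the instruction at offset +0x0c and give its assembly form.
movi $15, 2841050

[0c] da 59 eb 2f → 0x2feb59da
  opcode bits[31:26]=0xb: movi/RI
  rd: (w>>22)&0xf=0xf → $15
  imm: (w>>0)&0x3fffff=0x2b59da → 2841050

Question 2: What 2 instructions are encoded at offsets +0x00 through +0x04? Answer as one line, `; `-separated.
off 0x00: read 00 00 68 91 as little → 0x91680000
  top 6b → 0x24 → or [RR]
  rd@[25:22]=0x5 ⇒ $5
  rs@[21:18]=0xa ⇒ $10
off 0x04: read 04 00 00 00 as little → 0x00000004
  top 6b → 0x0 → jnz [J]
  imm@[25:0]=0x4 ⇒ 4

or $5, $10; jnz 4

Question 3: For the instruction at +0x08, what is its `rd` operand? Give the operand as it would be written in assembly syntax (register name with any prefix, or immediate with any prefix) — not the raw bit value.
[08] 30 2c ed 2d → 0x2ded2c30
  opcode bits[31:26]=0xb: movi/RI
  rd@[25:22]=0x7 ⇒ $7
  imm@[21:0]=0x2d2c30 ⇒ 2960432

$7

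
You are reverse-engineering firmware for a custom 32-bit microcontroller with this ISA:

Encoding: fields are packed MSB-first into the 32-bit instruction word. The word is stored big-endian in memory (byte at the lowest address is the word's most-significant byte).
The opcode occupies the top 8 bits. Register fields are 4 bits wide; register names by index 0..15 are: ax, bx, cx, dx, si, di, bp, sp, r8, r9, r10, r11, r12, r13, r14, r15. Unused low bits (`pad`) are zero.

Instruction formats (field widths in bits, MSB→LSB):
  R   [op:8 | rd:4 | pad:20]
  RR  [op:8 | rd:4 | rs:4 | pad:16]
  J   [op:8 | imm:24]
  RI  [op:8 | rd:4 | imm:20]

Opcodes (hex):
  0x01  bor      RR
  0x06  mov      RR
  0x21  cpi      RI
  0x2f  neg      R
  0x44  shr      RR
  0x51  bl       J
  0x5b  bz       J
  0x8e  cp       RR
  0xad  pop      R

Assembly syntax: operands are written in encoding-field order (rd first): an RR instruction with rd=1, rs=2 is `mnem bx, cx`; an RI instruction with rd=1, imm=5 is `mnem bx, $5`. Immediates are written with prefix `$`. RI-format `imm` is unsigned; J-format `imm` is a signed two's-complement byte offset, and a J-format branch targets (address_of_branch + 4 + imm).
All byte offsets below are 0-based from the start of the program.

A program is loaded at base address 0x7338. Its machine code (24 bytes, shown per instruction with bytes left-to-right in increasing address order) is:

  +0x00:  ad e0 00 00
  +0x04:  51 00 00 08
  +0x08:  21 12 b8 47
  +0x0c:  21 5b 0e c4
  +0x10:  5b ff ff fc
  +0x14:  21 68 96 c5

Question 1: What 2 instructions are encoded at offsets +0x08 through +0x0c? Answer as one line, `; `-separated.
cpi bx, $178247; cpi di, $724676

+0x08: 21 12 b8 47 ⇒ word 0x2112b847 (big)
  top 8b → 0x21 → cpi [RI]
  rd@[23:20]=0x1 ⇒ bx
  imm@[19:0]=0x2b847 ⇒ $178247
+0x0c: 21 5b 0e c4 ⇒ word 0x215b0ec4 (big)
  top 8b → 0x21 → cpi [RI]
  rd@[23:20]=0x5 ⇒ di
  imm@[19:0]=0xb0ec4 ⇒ $724676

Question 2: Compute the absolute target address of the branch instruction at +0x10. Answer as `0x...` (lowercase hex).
+0x10: 5b ff ff fc ⇒ word 0x5bfffffc (big)
  opcode bits[31:24]=0x5b: bz/J
  [23:0] imm=16777212 (s24→-4) = $-4
  target = base 0x7338 + off 0x10 + 4 + imm -4 = 0x7348

0x7348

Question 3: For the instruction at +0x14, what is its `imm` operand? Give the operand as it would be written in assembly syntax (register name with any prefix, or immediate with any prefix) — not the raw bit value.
+0x14: 21 68 96 c5 ⇒ word 0x216896c5 (big)
  top 8b → 0x21 → cpi [RI]
  [23:20] rd=6 = bp
  [19:0] imm=562885 = $562885

$562885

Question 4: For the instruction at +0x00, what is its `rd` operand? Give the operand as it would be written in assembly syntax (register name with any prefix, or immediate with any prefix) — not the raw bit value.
r14

off 0x00: read ad e0 00 00 as big → 0xade00000
  op=0xade00000>>24=0xad ⇒ pop (R)
  [23:20] rd=14 = r14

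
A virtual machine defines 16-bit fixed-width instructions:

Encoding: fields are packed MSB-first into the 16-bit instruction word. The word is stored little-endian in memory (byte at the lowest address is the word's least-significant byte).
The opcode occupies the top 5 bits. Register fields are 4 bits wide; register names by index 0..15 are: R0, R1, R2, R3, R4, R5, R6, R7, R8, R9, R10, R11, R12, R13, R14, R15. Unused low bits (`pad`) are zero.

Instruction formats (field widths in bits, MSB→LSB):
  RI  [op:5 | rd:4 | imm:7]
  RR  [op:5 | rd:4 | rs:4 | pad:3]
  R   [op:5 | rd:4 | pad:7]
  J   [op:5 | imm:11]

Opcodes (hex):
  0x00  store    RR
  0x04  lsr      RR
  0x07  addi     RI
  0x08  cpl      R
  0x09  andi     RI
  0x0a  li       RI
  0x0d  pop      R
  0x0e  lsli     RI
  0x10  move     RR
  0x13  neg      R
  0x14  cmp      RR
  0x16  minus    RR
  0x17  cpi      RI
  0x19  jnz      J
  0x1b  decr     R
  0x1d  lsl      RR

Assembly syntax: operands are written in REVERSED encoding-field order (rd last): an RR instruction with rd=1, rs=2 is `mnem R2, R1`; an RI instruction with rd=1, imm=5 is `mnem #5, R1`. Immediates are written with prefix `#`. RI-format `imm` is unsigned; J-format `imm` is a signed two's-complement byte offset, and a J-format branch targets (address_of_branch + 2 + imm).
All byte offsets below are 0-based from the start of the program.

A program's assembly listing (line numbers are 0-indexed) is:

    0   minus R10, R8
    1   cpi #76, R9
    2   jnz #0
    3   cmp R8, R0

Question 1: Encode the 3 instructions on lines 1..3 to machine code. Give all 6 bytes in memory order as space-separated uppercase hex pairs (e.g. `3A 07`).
line 1 (cpi): pack op=0x17:5|rd=9:4|imm=76:7 = 0xbccc; little→ cc bc
line 2 (jnz): pack op=0x19:5|imm=0:11 = 0xc800; little→ 00 c8
line 3 (cmp): pack op=0x14:5|rd=0:4|rs=8:4|pad=0:3 = 0xa040; little→ 40 a0

CC BC 00 C8 40 A0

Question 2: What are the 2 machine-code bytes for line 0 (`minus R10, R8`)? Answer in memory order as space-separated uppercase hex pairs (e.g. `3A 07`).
0. minus fields op=0x16:5|rd=8:4|rs=10:4|pad=0:3 → word b450h → 50 b4

50 B4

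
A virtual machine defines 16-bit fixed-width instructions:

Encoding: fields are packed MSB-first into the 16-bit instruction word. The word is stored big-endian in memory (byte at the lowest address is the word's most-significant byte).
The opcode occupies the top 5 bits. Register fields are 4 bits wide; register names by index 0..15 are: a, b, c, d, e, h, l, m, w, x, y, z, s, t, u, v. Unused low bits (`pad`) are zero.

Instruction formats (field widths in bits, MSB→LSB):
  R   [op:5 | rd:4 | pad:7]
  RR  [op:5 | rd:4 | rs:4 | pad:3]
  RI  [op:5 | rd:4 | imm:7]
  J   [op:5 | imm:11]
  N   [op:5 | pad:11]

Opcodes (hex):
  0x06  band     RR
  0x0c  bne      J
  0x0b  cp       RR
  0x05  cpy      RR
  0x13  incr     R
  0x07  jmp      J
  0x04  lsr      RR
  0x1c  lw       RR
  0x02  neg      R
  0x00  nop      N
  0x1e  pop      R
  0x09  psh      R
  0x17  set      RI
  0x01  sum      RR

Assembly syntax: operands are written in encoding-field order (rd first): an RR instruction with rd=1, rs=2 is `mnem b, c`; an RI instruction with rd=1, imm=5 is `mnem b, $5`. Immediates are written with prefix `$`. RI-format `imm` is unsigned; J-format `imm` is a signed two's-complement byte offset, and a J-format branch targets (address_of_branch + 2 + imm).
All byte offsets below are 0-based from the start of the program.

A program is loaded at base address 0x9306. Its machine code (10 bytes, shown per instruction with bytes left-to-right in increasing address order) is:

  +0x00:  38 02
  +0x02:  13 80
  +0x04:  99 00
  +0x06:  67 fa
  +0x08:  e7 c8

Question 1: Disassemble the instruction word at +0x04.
+0x04: 99 00 ⇒ word 0x9900 (big)
  op=0x9900>>11=0x13 ⇒ incr (R)
  rd@[10:7]=0x2 ⇒ c

incr c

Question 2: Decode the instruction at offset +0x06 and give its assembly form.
bne $-6

off 0x06: read 67 fa as big → 0x67fa
  top 5b → 0xc → bne [J]
  imm@[10:0]=0x7fa (s11→-6) ⇒ $-6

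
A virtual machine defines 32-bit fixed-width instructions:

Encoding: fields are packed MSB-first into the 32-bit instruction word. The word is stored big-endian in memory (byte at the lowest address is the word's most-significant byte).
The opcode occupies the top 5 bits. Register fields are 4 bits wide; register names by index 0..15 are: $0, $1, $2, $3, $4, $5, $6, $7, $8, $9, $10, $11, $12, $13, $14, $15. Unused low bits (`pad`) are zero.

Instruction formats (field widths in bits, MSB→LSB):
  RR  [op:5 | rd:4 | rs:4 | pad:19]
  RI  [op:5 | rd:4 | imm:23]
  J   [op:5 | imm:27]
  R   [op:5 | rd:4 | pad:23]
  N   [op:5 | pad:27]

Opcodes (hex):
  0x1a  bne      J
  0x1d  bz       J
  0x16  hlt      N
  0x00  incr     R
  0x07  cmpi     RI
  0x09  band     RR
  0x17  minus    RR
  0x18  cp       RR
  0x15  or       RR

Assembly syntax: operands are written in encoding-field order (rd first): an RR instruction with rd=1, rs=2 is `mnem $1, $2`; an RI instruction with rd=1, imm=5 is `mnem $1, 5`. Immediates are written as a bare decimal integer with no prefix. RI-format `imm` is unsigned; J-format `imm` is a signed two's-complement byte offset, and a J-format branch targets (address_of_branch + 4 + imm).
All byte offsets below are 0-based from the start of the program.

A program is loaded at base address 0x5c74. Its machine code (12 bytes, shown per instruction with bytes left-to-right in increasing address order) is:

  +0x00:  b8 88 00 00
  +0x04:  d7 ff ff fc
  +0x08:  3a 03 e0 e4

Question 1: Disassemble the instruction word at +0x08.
cmpi $4, 254180

+0x08: 3a 03 e0 e4 ⇒ word 0x3a03e0e4 (big)
  op=0x3a03e0e4>>27=0x7 ⇒ cmpi (RI)
  rd@[26:23]=0x4 ⇒ $4
  imm@[22:0]=0x3e0e4 ⇒ 254180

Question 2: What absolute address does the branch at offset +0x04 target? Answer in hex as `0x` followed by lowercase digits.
0x5c78

@+04  big-endian(d7 ff ff fc) = 0xd7fffffc
  top 5b → 0x1a → bne [J]
  [26:0] imm=134217724 (s27→-4) = -4
  target = base 0x5c74 + off 0x04 + 4 + imm -4 = 0x5c78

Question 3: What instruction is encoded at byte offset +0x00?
@+00  big-endian(b8 88 00 00) = 0xb8880000
  opcode bits[31:27]=0x17: minus/RR
  rd@[26:23]=0x1 ⇒ $1
  rs@[22:19]=0x1 ⇒ $1

minus $1, $1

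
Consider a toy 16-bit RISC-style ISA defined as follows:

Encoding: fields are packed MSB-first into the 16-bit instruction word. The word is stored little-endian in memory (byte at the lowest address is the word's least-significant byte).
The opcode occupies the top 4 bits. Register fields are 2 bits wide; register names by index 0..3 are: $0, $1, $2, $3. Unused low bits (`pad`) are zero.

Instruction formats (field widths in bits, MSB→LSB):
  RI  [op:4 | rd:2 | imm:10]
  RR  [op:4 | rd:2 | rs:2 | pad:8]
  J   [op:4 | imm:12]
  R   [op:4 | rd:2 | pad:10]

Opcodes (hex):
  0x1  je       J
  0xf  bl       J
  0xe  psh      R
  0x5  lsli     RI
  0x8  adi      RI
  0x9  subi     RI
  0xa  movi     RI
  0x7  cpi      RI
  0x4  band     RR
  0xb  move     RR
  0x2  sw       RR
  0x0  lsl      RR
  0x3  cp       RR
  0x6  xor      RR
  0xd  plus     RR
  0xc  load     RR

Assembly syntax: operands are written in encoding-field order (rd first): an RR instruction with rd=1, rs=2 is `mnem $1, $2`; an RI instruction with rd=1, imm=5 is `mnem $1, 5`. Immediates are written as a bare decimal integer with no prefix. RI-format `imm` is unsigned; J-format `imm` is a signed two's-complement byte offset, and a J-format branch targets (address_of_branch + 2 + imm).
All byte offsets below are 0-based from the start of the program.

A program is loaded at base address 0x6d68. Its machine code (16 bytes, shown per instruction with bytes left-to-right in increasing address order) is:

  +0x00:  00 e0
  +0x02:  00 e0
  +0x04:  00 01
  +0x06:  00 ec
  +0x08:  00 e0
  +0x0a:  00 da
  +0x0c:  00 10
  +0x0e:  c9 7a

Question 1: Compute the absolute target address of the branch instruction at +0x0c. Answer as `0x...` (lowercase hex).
+0x0c: 00 10 ⇒ word 0x1000 (little)
  op=0x1000>>12=0x1 ⇒ je (J)
  [11:0] imm=0 = 0
  target = base 0x6d68 + off 0x0c + 2 + imm 0 = 0x6d76

0x6d76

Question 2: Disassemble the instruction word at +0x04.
@+04  little-endian(00 01) = 0x0100
  op=0x0100>>12=0x0 ⇒ lsl (RR)
  rd: (w>>10)&0x3=0x0 → $0
  rs: (w>>8)&0x3=0x1 → $1

lsl $0, $1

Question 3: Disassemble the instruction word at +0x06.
psh $3

@+06  little-endian(00 ec) = 0xec00
  top 4b → 0xe → psh [R]
  rd@[11:10]=0x3 ⇒ $3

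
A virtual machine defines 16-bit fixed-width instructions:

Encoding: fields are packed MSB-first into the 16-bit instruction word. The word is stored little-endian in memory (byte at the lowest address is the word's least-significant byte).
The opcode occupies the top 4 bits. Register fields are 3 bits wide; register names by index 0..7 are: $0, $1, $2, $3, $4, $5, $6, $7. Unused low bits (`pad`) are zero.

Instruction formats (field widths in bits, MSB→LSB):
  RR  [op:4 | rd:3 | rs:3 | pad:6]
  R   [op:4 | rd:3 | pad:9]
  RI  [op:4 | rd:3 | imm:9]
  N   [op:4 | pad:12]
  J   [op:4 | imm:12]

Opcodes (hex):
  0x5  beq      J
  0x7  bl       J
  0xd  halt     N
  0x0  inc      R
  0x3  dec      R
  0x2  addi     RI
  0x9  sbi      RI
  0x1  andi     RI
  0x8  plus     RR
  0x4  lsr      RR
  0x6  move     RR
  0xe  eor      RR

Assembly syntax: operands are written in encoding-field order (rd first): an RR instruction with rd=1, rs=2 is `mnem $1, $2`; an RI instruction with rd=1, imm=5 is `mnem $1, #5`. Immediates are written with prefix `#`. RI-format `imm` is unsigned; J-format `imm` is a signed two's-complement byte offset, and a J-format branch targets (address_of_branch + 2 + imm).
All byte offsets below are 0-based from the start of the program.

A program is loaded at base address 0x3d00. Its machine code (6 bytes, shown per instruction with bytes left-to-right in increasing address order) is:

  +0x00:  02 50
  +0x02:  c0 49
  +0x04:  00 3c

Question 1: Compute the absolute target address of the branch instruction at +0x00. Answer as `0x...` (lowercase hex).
+0x00: 02 50 ⇒ word 0x5002 (little)
  opcode bits[15:12]=0x5: beq/J
  imm: (w>>0)&0xfff=0x2 → #2
  target = base 0x3d00 + off 0x00 + 2 + imm 2 = 0x3d04

0x3d04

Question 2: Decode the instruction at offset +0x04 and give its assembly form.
dec $6

[04] 00 3c → 0x3c00
  top 4b → 0x3 → dec [R]
  rd: (w>>9)&0x7=0x6 → $6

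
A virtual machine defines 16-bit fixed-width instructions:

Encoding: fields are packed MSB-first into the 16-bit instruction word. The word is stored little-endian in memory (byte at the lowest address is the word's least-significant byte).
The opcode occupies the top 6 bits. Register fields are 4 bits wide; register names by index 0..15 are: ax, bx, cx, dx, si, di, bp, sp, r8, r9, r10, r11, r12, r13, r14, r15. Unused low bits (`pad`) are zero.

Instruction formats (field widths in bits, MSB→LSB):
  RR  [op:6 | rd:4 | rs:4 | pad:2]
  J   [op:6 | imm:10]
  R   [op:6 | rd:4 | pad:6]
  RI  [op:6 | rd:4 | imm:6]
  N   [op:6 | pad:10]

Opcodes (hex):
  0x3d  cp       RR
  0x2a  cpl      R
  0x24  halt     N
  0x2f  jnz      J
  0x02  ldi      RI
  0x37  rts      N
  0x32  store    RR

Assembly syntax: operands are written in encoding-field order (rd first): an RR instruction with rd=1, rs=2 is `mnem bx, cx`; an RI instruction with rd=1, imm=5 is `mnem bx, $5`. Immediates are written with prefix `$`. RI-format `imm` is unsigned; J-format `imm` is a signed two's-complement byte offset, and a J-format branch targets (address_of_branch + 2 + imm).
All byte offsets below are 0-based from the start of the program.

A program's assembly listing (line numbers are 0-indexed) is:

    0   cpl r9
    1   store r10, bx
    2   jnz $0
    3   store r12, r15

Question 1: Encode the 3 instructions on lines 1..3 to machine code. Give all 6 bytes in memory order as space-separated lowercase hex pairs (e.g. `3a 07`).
84 ca 00 bc 3c cb

L1: store op=0x32:6|rd=10:4|rs=1:4|pad=0:2 ⇒ 0xca84 ⇒ little 84 ca
L2: jnz op=0x2f:6|imm=0:10 ⇒ 0xbc00 ⇒ little 00 bc
L3: store op=0x32:6|rd=12:4|rs=15:4|pad=0:2 ⇒ 0xcb3c ⇒ little 3c cb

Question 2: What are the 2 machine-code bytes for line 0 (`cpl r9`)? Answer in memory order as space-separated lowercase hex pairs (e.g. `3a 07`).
L0: cpl op=0x2a:6|rd=9:4|pad=0:6 ⇒ 0xaa40 ⇒ little 40 aa

40 aa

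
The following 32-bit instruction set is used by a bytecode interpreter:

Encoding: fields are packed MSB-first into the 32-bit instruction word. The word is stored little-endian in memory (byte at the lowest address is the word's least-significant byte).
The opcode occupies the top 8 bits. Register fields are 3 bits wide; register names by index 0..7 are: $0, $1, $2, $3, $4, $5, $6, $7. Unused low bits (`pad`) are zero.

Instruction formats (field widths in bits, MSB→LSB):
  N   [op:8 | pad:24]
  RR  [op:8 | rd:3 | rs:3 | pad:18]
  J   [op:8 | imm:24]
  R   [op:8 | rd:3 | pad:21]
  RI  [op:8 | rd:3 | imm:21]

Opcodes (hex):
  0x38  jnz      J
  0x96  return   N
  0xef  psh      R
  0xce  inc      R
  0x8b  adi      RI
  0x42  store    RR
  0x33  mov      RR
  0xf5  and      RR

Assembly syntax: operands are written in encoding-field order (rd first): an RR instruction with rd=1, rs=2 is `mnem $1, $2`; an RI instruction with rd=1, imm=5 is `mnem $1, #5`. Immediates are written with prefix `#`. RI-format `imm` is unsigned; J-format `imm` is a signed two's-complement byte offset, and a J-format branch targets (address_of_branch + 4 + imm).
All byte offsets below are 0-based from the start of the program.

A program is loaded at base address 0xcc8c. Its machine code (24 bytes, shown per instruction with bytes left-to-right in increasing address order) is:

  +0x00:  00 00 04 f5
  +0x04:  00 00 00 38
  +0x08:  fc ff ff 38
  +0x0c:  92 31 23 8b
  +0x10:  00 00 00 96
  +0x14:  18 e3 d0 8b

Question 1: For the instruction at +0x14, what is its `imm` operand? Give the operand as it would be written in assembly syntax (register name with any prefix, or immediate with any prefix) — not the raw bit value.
#1106712

+0x14: 18 e3 d0 8b ⇒ word 0x8bd0e318 (little)
  opcode bits[31:24]=0x8b: adi/RI
  [23:21] rd=6 = $6
  [20:0] imm=1106712 = #1106712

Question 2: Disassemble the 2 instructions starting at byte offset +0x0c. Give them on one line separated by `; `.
@+0c  little-endian(92 31 23 8b) = 0x8b233192
  op=0x8b233192>>24=0x8b ⇒ adi (RI)
  [23:21] rd=1 = $1
  [20:0] imm=209298 = #209298
@+10  little-endian(00 00 00 96) = 0x96000000
  op=0x96000000>>24=0x96 ⇒ return (N)

adi $1, #209298; return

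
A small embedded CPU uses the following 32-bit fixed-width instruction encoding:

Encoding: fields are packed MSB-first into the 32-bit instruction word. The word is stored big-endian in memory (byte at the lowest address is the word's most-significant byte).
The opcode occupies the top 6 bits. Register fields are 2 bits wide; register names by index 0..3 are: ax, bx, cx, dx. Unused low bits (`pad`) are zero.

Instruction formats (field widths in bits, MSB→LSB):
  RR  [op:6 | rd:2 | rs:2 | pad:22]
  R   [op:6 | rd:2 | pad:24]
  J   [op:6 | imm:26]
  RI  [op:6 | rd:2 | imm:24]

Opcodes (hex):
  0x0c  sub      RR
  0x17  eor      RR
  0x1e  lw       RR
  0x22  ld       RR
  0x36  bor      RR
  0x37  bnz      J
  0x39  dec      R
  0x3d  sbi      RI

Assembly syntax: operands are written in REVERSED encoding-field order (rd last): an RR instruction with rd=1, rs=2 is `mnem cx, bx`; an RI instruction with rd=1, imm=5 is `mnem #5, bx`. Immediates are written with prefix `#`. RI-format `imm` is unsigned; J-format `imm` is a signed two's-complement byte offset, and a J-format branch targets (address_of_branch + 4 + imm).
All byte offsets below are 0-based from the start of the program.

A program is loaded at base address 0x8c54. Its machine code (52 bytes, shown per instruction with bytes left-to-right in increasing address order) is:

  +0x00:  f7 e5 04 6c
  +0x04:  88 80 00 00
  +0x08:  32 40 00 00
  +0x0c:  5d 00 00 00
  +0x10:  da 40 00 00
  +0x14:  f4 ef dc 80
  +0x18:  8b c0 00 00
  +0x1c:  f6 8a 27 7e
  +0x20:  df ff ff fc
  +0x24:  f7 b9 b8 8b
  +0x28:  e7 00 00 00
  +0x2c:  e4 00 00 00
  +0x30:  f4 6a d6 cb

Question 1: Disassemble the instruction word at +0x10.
@+10  big-endian(da 40 00 00) = 0xda400000
  op=0xda400000>>26=0x36 ⇒ bor (RR)
  [25:24] rd=2 = cx
  [23:22] rs=1 = bx

bor bx, cx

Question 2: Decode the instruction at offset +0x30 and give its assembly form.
sbi #7001803, ax

off 0x30: read f4 6a d6 cb as big → 0xf46ad6cb
  op=0xf46ad6cb>>26=0x3d ⇒ sbi (RI)
  [25:24] rd=0 = ax
  [23:0] imm=7001803 = #7001803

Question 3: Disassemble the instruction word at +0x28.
[28] e7 00 00 00 → 0xe7000000
  op=0xe7000000>>26=0x39 ⇒ dec (R)
  rd: (w>>24)&0x3=0x3 → dx

dec dx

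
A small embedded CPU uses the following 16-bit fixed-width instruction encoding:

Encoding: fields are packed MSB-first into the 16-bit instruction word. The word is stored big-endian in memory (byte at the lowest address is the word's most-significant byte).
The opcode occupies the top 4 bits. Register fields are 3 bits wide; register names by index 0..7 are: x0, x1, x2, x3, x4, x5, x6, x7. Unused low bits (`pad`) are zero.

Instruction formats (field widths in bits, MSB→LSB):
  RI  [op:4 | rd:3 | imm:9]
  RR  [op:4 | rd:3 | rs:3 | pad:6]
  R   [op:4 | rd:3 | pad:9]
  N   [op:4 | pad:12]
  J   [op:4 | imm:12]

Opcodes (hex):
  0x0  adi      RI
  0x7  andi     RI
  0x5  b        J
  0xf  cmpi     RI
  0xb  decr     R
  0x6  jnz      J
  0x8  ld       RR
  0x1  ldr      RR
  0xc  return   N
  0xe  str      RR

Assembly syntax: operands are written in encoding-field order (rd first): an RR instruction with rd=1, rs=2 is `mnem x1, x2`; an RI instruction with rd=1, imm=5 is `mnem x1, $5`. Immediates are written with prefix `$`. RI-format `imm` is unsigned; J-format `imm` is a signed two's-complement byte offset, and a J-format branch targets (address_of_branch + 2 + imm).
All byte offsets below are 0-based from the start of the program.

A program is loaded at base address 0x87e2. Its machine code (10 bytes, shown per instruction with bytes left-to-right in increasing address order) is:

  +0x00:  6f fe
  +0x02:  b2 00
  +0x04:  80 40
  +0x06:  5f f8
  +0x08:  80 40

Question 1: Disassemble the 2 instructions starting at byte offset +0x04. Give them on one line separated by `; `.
[04] 80 40 → 0x8040
  op=0x8040>>12=0x8 ⇒ ld (RR)
  rd: (w>>9)&0x7=0x0 → x0
  rs: (w>>6)&0x7=0x1 → x1
[06] 5f f8 → 0x5ff8
  op=0x5ff8>>12=0x5 ⇒ b (J)
  imm: (w>>0)&0xfff=0xff8 (s12→-8) → $-8

ld x0, x1; b $-8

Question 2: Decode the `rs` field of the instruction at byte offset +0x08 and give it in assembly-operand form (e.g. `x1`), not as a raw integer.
@+08  big-endian(80 40) = 0x8040
  opcode bits[15:12]=0x8: ld/RR
  rd@[11:9]=0x0 ⇒ x0
  rs@[8:6]=0x1 ⇒ x1

x1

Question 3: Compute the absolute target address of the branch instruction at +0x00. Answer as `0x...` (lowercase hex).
0x87e2

[00] 6f fe → 0x6ffe
  opcode bits[15:12]=0x6: jnz/J
  imm@[11:0]=0xffe (s12→-2) ⇒ $-2
  target = base 0x87e2 + off 0x00 + 2 + imm -2 = 0x87e2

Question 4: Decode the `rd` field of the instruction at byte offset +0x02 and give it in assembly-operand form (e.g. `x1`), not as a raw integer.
x1

off 0x02: read b2 00 as big → 0xb200
  op=0xb200>>12=0xb ⇒ decr (R)
  rd: (w>>9)&0x7=0x1 → x1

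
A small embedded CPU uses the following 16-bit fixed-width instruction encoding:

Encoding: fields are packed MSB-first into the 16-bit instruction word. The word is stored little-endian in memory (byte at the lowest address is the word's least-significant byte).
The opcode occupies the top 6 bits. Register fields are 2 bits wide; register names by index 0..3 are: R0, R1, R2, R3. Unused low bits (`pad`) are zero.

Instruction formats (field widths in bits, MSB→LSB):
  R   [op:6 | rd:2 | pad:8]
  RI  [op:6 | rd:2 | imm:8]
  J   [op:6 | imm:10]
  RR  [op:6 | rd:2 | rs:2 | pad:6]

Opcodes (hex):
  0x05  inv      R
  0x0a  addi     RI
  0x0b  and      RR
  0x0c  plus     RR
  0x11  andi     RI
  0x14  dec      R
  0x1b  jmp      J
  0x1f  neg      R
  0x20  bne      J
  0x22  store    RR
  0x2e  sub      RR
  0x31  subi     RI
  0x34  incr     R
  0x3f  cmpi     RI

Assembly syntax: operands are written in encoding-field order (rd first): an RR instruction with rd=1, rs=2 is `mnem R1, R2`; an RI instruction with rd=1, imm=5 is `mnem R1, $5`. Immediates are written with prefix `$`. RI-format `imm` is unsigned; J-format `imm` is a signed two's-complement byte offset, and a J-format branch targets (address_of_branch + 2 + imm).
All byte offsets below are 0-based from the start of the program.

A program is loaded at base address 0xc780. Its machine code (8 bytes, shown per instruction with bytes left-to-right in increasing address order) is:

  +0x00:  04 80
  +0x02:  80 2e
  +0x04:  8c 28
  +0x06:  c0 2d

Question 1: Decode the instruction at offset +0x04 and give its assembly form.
off 0x04: read 8c 28 as little → 0x288c
  op=0x288c>>10=0xa ⇒ addi (RI)
  rd: (w>>8)&0x3=0x0 → R0
  imm: (w>>0)&0xff=0x8c → $140

addi R0, $140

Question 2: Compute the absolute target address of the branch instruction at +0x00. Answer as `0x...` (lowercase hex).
[00] 04 80 → 0x8004
  top 6b → 0x20 → bne [J]
  [9:0] imm=4 = $4
  target = base 0xc780 + off 0x00 + 2 + imm 4 = 0xc786

0xc786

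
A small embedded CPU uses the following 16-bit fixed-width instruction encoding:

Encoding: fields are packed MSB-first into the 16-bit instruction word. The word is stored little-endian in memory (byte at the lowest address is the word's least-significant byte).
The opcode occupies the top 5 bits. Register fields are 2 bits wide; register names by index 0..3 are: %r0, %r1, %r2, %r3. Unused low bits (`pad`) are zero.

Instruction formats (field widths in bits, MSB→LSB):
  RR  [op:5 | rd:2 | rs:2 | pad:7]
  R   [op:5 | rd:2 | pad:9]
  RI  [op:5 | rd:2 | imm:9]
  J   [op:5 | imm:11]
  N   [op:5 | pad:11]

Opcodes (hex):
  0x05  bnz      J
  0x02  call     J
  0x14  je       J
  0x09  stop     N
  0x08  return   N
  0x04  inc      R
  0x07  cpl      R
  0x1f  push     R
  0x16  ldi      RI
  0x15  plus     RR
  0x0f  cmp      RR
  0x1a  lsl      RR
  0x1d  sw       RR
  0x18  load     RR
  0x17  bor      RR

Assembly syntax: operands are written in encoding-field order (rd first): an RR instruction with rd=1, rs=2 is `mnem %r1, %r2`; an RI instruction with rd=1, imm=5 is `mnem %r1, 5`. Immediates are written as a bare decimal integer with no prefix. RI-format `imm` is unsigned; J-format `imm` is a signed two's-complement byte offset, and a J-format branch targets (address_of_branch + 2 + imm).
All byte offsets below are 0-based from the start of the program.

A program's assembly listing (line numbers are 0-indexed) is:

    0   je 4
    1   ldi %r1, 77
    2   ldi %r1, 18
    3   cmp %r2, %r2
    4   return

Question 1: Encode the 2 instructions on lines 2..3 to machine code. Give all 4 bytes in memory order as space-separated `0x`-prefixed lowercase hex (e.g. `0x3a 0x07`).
L2: ldi op=0x16:5|rd=1:2|imm=18:9 ⇒ 0xb212 ⇒ little 12 b2
L3: cmp op=0xf:5|rd=2:2|rs=2:2|pad=0:7 ⇒ 0x7d00 ⇒ little 00 7d

0x12 0xb2 0x00 0x7d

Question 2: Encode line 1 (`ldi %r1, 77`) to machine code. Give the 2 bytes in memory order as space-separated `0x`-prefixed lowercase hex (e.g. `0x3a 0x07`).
0x4d 0xb2

L1: ldi op=0x16:5|rd=1:2|imm=77:9 ⇒ 0xb24d ⇒ little 4d b2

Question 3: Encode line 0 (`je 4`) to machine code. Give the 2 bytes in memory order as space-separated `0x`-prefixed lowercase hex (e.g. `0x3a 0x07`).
0x04 0xa0

L0: je op=0x14:5|imm=4:11 ⇒ 0xa004 ⇒ little 04 a0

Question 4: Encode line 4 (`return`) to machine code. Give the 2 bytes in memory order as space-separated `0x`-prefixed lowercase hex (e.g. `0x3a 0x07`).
L4: return op=0x8:5|pad=0:11 ⇒ 0x4000 ⇒ little 00 40

0x00 0x40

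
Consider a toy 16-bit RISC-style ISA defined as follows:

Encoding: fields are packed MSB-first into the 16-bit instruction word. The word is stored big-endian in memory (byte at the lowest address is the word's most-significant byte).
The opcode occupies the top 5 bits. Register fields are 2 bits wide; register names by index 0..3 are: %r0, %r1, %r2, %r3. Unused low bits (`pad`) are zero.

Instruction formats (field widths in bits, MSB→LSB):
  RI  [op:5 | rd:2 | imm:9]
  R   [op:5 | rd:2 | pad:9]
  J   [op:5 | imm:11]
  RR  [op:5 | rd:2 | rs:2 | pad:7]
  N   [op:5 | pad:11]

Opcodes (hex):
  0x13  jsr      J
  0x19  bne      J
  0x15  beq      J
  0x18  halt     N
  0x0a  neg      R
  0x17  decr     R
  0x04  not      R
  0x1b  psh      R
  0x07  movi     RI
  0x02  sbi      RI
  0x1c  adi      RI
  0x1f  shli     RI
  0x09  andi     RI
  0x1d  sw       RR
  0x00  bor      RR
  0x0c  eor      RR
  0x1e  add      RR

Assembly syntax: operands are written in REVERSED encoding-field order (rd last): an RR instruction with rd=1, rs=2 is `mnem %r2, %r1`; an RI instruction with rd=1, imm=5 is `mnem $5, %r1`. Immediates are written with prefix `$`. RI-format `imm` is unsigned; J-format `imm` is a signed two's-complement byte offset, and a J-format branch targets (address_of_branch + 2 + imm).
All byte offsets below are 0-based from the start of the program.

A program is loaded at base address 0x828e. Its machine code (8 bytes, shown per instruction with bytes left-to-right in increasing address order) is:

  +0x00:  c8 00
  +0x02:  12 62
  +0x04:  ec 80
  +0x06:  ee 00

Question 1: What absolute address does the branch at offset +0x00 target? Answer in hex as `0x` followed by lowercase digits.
0x8290

[00] c8 00 → 0xc800
  top 5b → 0x19 → bne [J]
  imm@[10:0]=0x0 ⇒ $0
  target = base 0x828e + off 0x00 + 2 + imm 0 = 0x8290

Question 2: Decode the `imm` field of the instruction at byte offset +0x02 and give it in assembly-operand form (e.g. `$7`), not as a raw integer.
$98

off 0x02: read 12 62 as big → 0x1262
  top 5b → 0x2 → sbi [RI]
  rd@[10:9]=0x1 ⇒ %r1
  imm@[8:0]=0x62 ⇒ $98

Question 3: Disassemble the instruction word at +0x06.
sw %r0, %r3

off 0x06: read ee 00 as big → 0xee00
  opcode bits[15:11]=0x1d: sw/RR
  rd: (w>>9)&0x3=0x3 → %r3
  rs: (w>>7)&0x3=0x0 → %r0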